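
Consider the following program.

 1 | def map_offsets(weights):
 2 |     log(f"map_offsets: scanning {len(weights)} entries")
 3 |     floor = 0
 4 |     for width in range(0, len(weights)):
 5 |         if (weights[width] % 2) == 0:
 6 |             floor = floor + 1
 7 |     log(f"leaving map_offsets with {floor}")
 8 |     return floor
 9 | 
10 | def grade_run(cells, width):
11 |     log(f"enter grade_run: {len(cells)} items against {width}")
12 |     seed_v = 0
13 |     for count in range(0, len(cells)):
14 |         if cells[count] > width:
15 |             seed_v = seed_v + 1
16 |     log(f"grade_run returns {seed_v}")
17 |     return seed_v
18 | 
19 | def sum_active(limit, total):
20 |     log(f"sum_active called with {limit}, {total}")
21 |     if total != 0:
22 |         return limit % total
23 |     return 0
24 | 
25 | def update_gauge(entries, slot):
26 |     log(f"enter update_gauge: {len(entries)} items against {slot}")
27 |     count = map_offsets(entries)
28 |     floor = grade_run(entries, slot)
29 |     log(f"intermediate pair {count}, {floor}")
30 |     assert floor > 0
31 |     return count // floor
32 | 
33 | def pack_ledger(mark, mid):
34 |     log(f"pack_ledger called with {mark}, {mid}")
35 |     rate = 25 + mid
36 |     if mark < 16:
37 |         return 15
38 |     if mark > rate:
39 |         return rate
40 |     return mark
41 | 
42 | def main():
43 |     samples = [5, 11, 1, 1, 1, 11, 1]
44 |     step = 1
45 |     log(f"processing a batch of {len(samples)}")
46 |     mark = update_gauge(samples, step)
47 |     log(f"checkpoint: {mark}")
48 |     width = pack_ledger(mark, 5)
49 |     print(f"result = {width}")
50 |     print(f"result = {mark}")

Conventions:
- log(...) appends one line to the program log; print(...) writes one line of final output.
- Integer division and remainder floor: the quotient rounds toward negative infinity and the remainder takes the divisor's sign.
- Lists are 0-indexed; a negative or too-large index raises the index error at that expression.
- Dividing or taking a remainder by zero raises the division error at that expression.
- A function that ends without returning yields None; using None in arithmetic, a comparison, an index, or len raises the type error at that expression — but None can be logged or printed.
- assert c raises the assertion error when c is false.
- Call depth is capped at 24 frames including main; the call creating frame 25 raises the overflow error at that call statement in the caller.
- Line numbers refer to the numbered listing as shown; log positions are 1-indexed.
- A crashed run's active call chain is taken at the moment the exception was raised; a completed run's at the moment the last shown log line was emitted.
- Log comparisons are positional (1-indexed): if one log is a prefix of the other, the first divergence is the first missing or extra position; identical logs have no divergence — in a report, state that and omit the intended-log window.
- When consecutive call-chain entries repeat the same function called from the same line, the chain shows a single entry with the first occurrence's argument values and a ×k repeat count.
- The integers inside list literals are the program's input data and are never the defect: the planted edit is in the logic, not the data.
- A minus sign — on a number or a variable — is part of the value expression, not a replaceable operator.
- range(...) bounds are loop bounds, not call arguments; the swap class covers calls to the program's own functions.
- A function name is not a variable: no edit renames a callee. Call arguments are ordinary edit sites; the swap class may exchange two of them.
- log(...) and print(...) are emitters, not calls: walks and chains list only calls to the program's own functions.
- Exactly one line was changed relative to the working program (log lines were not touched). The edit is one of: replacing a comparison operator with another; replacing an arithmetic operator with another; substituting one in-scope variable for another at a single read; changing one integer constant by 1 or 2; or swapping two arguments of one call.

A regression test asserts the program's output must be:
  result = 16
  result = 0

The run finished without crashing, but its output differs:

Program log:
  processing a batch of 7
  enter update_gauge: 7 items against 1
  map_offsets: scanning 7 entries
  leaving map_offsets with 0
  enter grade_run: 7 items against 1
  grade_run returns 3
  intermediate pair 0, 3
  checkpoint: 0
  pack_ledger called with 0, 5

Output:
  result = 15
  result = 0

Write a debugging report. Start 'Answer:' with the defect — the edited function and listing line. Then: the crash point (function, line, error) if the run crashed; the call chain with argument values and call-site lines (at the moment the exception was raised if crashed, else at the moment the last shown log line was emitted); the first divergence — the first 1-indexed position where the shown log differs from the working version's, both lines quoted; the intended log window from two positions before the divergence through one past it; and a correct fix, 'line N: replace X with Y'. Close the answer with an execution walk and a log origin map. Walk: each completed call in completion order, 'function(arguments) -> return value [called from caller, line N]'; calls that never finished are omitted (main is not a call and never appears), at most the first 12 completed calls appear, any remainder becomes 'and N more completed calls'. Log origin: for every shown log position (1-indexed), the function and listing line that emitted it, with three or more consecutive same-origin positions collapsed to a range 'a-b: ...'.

Answer: the defect is in pack_ledger at line 37.
The tell: The two runs log identically and part ways only at the printed values.
Call chain: main -> pack_ledger(0, 5) (called at line 48).
First divergence: none; the two logs match at every position.
Execution walk:
  map_offsets([5, 11, 1, 1, 1, 11, 1]) -> 0  [called from update_gauge, line 27]
  grade_run([5, 11, 1, 1, 1, 11, 1], 1) -> 3  [called from update_gauge, line 28]
  update_gauge([5, 11, 1, 1, 1, 11, 1], 1) -> 0  [called from main, line 46]
  pack_ledger(0, 5) -> 15  [called from main, line 48]
Log origin:
  1: emitted by main (line 45)
  2: emitted by update_gauge (line 26)
  3: emitted by map_offsets (line 2)
  4: emitted by map_offsets (line 7)
  5: emitted by grade_run (line 11)
  6: emitted by grade_run (line 16)
  7: emitted by update_gauge (line 29)
  8: emitted by main (line 47)
  9: emitted by pack_ledger (line 34)
A correct fix: line 37: replace `15` with `16`.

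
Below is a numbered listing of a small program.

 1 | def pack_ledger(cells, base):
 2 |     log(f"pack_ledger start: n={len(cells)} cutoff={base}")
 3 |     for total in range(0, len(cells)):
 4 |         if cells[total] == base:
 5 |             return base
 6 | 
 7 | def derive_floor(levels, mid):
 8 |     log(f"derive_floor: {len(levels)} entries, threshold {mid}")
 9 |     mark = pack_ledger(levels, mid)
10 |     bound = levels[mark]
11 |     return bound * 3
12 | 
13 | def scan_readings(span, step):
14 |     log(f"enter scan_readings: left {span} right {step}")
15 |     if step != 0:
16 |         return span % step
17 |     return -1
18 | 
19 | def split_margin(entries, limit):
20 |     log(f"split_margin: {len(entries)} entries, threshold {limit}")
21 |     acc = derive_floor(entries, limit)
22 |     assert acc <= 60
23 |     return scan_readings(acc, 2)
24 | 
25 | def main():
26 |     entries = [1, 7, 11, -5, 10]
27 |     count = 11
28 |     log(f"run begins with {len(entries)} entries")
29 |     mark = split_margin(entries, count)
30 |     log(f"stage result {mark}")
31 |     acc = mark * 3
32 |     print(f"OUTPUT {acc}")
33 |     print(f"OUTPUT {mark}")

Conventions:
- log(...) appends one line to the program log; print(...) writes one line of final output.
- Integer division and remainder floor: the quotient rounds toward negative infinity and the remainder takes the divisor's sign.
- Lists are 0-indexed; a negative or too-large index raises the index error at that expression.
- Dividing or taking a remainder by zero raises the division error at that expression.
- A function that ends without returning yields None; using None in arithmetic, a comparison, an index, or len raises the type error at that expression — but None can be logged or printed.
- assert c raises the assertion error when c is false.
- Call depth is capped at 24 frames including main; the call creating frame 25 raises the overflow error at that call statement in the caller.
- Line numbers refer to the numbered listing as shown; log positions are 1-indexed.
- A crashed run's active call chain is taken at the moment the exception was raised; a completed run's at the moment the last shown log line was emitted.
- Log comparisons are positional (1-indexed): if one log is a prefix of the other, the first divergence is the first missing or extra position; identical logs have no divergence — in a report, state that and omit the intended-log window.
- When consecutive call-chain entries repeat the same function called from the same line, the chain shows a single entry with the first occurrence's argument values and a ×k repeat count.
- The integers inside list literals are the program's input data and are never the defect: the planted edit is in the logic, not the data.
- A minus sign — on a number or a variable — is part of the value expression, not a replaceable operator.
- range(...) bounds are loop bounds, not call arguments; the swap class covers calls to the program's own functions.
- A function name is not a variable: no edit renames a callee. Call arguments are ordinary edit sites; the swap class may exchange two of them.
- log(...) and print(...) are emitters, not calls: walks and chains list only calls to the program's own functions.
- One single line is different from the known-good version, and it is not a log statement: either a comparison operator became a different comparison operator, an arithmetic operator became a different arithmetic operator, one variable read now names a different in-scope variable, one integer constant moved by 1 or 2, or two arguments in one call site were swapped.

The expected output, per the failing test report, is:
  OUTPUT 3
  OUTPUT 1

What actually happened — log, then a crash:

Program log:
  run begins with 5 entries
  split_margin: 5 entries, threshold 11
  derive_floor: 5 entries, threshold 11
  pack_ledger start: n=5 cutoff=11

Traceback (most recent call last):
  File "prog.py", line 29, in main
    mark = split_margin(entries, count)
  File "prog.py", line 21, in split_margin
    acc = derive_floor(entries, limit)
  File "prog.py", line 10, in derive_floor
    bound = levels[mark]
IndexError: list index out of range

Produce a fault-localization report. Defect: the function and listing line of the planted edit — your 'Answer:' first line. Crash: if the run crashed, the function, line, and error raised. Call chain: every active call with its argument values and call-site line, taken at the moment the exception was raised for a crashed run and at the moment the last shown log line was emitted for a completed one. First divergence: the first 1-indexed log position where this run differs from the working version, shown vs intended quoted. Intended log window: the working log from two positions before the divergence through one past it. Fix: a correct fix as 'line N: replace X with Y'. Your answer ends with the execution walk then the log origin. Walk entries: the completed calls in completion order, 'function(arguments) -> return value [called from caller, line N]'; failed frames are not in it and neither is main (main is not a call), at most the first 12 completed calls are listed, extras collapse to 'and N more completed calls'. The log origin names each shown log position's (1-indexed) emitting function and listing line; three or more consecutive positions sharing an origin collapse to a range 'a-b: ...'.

Answer: the defect is in pack_ledger at line 5.
Key fact: Only 4 log lines were emitted before the run died; the intended continuation was 'enter scan_readings: left 33 right 2'.
Crash: derive_floor, line 10, IndexError.
Call chain: main -> split_margin([1, 7, 11, -5, 10], 11) (called at line 29) -> derive_floor([1, 7, 11, -5, 10], 11) (called at line 21).
First divergence: position 5 — after 4 matching lines the faulty run goes silent; intended next line 'enter scan_readings: left 33 right 2'.
Intended log window:
  3: derive_floor: 5 entries, threshold 11
  4: pack_ledger start: n=5 cutoff=11
  5: enter scan_readings: left 33 right 2
  6: stage result 1
Execution walk:
  pack_ledger([1, 7, 11, -5, 10], 11) -> 11  [called from derive_floor, line 9]
Origin of each log line:
  1: logged in main at line 28
  2: logged in split_margin at line 20
  3: logged in derive_floor at line 8
  4: logged in pack_ledger at line 2
A correct fix: line 5: replace `base` with `total`.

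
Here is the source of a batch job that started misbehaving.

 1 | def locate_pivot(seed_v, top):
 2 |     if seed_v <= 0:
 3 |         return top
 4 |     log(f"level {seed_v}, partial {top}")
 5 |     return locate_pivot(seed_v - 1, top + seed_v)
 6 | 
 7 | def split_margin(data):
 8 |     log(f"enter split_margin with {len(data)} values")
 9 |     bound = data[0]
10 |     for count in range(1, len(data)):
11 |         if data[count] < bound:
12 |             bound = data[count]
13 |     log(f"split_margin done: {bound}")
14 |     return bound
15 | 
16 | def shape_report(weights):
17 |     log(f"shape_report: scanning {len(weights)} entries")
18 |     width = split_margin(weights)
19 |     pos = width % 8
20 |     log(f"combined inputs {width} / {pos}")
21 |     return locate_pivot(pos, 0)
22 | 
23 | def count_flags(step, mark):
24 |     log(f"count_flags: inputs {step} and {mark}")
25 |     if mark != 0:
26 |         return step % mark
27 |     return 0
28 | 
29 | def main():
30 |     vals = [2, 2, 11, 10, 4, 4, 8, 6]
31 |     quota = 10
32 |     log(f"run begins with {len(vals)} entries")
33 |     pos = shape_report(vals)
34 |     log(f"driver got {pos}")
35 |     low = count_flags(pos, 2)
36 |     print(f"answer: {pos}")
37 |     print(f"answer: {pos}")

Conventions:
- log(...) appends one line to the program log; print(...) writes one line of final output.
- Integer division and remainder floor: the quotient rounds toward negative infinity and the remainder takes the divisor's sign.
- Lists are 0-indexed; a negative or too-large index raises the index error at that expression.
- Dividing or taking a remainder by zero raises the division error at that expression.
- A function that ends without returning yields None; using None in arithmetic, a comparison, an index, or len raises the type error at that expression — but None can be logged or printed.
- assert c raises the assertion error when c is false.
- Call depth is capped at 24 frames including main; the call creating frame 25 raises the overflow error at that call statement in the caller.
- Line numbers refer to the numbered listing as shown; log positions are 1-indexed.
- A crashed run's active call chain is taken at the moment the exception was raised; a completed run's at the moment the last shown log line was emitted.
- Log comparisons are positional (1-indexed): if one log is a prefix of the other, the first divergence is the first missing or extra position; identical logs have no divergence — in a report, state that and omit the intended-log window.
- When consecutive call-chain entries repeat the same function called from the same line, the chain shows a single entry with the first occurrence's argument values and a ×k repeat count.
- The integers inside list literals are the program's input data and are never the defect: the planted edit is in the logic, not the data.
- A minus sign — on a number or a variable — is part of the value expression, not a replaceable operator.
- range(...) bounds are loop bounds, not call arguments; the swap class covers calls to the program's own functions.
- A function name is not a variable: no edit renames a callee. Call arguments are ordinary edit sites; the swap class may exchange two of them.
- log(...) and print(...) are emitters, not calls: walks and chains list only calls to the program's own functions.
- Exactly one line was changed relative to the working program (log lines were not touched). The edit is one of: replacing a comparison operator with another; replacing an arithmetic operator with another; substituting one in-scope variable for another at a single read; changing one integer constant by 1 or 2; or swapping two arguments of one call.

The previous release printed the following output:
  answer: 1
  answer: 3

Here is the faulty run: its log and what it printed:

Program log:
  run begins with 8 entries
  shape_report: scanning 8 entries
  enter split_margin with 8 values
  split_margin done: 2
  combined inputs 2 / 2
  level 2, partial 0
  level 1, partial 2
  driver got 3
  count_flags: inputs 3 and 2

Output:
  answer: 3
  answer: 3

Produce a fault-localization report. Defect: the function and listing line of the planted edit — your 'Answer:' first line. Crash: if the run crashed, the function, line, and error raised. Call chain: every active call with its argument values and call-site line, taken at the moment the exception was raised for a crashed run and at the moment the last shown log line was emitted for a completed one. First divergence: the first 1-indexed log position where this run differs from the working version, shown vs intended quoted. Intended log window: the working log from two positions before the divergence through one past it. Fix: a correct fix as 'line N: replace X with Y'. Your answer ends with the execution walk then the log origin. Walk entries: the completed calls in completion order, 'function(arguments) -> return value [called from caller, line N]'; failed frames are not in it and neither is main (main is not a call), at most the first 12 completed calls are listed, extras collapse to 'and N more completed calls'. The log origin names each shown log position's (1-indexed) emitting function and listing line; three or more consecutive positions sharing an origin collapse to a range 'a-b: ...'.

Answer: the defect is in main at line 36.
Key observation: Nothing in the log betrays the bug — only the output does.
Call chain: main -> count_flags(3, 2) (called at line 35).
First divergence: none — the logs agree in full.
Execution walk:
  split_margin([2, 2, 11, 10, 4, 4, 8, 6]) -> 2  [called from shape_report, line 18]
  locate_pivot(0, 3) -> 3  [called from locate_pivot, line 5]
  locate_pivot(1, 2) -> 3  [called from locate_pivot, line 5]
  locate_pivot(2, 0) -> 3  [called from shape_report, line 21]
  shape_report([2, 2, 11, 10, 4, 4, 8, 6]) -> 3  [called from main, line 33]
  count_flags(3, 2) -> 1  [called from main, line 35]
Log origin:
  1 — main, line 32
  2 — shape_report, line 17
  3 — split_margin, line 8
  4 — split_margin, line 13
  5 — shape_report, line 20
  6 — locate_pivot, line 4
  7 — locate_pivot, line 4
  8 — main, line 34
  9 — count_flags, line 24
A correct fix: line 36: replace `pos` with `low`.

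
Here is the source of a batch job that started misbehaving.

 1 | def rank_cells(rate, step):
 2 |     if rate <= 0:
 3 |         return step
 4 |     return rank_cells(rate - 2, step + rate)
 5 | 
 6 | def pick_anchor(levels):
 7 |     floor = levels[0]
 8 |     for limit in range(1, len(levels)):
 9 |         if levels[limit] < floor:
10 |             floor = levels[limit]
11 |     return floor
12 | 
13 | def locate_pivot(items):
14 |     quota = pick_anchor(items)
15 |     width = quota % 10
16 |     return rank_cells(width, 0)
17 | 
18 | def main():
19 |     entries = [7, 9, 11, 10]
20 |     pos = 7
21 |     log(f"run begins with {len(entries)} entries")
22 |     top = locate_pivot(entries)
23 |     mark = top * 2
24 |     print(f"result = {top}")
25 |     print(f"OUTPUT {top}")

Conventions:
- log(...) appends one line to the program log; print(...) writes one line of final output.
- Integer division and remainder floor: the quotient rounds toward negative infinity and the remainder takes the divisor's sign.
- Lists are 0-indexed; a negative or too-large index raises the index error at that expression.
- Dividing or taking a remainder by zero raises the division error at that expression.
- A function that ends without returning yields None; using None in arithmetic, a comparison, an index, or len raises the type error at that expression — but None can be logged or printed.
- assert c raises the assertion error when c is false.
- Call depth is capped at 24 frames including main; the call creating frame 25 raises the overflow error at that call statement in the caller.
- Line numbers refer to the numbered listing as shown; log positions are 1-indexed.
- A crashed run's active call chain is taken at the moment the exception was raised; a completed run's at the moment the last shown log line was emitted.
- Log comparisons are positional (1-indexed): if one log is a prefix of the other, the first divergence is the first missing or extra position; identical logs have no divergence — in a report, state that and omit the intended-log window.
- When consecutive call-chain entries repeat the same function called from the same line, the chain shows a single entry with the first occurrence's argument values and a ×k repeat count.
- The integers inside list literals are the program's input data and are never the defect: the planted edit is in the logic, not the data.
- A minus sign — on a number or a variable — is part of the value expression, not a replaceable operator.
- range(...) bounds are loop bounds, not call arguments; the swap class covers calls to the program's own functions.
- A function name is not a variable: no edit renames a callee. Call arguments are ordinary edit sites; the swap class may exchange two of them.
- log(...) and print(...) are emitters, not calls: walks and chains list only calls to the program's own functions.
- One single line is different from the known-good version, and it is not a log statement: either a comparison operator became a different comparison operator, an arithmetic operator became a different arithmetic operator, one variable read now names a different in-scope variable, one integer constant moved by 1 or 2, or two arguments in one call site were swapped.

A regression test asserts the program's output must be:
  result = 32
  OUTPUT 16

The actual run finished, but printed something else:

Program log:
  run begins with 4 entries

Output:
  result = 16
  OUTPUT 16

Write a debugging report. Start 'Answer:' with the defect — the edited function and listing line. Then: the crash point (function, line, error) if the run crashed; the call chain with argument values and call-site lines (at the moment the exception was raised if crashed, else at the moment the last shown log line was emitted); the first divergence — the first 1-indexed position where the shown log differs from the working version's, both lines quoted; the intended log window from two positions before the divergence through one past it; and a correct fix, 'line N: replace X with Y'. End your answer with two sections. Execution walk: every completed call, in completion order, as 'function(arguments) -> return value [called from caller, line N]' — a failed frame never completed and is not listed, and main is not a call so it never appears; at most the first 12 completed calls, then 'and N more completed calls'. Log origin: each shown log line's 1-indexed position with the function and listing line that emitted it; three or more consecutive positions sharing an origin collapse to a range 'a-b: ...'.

Answer: the defect is in main at line 24.
The tell: Nothing in the log betrays the bug — only the output does.
Call chain: main.
First divergence: there is none — every log position agrees.
Execution walk:
  pick_anchor([7, 9, 11, 10]) -> 7  [called from locate_pivot, line 14]
  rank_cells(-1, 16) -> 16  [called from rank_cells, line 4]
  rank_cells(1, 15) -> 16  [called from rank_cells, line 4]
  rank_cells(3, 12) -> 16  [called from rank_cells, line 4]
  rank_cells(5, 7) -> 16  [called from rank_cells, line 4]
  rank_cells(7, 0) -> 16  [called from locate_pivot, line 16]
  locate_pivot([7, 9, 11, 10]) -> 16  [called from main, line 22]
Log line origins:
  1: emitted by main (line 21)
A correct fix: line 24: replace `top` with `mark`.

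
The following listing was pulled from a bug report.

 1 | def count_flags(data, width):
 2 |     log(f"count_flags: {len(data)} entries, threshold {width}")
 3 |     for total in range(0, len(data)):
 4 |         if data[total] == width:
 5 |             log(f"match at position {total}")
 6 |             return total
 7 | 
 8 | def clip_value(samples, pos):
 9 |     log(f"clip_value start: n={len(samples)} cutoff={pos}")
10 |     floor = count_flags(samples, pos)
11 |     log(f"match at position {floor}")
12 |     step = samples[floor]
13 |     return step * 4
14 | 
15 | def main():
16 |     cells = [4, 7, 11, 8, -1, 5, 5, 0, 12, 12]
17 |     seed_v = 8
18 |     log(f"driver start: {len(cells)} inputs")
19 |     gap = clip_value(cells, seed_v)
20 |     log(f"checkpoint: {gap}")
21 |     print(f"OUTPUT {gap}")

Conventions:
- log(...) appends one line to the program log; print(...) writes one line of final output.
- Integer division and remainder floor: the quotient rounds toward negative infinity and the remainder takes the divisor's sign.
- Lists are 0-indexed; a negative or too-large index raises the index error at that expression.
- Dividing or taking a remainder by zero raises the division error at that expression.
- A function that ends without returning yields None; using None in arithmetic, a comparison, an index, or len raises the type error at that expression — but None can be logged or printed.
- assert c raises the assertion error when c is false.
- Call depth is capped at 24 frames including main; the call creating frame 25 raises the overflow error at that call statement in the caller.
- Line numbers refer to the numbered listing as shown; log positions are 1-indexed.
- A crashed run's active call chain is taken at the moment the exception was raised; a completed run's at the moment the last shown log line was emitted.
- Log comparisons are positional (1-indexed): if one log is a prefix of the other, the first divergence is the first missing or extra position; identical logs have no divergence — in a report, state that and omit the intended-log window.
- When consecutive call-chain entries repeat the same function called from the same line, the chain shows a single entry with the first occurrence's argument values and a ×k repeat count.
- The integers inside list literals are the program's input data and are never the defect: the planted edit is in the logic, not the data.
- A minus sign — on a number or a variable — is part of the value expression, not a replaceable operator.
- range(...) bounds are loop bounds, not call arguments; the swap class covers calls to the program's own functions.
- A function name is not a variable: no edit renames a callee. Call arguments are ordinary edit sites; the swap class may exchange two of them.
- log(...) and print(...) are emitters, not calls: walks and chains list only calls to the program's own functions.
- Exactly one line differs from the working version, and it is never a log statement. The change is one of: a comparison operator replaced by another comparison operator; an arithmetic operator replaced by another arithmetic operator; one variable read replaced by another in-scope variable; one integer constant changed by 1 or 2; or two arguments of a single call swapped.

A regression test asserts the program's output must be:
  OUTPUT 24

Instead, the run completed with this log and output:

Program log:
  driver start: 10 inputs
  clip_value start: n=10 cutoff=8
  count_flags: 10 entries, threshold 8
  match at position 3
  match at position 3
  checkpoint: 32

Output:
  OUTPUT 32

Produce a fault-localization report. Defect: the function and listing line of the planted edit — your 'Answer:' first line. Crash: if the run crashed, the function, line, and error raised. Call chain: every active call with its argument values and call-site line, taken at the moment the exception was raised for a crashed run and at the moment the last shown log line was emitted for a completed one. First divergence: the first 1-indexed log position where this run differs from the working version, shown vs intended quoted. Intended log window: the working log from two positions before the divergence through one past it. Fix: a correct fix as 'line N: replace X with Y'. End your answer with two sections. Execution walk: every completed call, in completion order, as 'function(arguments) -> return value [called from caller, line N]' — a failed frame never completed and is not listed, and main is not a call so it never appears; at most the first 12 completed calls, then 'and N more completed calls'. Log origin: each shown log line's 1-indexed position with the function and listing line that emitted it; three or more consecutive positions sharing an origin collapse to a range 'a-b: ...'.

Answer: the defect is in clip_value at line 13.
Key fact: Log line 6 is where behavior first shows: 'checkpoint: 32' appears instead of 'checkpoint: 24'.
Call chain: main.
First divergence: position 6 — shown 'checkpoint: 32', intended 'checkpoint: 24'.
Intended log window:
  4: match at position 3
  5: match at position 3
  6: checkpoint: 24
Execution walk:
  count_flags([4, 7, 11, 8, -1, 5, 5, 0, 12, 12], 8) -> 3  [called from clip_value, line 10]
  clip_value([4, 7, 11, 8, -1, 5, 5, 0, 12, 12], 8) -> 32  [called from main, line 19]
Log origin:
  1: logged in main at line 18
  2: logged in clip_value at line 9
  3: logged in count_flags at line 2
  4: logged in count_flags at line 5
  5: logged in clip_value at line 11
  6: logged in main at line 20
A correct fix: line 13: replace `4` with `3`.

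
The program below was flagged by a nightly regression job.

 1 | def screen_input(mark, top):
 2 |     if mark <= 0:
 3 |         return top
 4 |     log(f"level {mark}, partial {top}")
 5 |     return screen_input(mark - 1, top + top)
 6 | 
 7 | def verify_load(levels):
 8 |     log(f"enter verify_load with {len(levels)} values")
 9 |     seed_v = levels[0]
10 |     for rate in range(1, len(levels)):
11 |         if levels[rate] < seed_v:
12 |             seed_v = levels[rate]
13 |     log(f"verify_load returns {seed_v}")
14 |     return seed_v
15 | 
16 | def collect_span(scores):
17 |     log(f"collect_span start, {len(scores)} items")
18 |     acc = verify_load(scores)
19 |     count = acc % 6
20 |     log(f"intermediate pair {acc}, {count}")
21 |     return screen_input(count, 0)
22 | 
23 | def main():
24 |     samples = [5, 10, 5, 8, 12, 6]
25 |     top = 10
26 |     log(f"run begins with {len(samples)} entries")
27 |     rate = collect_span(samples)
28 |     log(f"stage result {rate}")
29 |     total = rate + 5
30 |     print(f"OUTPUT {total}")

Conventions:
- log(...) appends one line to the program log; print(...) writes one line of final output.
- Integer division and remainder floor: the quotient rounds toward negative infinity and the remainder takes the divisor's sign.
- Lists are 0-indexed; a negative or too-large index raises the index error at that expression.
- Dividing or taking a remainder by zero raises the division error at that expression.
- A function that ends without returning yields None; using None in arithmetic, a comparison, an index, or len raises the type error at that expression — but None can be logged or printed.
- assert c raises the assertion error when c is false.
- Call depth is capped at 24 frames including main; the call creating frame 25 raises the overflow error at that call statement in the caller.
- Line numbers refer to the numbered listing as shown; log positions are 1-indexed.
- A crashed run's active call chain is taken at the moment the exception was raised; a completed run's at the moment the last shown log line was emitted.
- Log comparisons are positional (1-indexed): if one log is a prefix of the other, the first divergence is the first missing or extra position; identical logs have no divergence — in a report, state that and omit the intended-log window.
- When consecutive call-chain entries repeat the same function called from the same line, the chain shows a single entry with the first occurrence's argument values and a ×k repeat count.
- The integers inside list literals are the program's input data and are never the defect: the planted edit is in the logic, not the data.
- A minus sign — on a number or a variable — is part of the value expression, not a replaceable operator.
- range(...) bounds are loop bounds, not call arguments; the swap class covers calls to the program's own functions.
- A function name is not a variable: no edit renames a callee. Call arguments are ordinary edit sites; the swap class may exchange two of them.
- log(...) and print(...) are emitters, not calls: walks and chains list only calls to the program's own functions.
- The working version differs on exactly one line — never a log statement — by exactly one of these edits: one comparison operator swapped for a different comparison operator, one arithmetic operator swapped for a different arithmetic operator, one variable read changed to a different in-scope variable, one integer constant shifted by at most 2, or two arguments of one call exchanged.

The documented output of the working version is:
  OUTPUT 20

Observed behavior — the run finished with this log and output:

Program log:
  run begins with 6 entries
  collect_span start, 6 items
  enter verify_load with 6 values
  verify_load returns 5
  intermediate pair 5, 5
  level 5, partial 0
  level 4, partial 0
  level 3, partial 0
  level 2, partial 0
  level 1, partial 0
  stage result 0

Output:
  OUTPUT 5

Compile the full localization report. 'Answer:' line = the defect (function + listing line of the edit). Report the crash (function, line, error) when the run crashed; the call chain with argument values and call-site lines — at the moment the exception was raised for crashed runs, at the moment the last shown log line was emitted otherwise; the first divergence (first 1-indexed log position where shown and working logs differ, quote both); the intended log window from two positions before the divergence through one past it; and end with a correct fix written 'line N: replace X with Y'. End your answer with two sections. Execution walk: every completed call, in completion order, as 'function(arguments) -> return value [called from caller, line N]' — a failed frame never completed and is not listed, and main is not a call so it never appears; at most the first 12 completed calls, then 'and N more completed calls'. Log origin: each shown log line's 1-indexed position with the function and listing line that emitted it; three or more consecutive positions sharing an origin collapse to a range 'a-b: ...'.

Answer: the defect is in screen_input at line 5.
Key observation: The log first diverges at position 7: the faulty run prints 'level 4, partial 0' where the working version prints 'level 4, partial 5'.
Call chain: main.
First divergence: position 7 — the shown line 'level 4, partial 0' should read 'level 4, partial 5'.
Intended log window:
  5: intermediate pair 5, 5
  6: level 5, partial 0
  7: level 4, partial 5
  8: level 3, partial 9
Execution walk:
  verify_load([5, 10, 5, 8, 12, 6]) -> 5  [called from collect_span, line 18]
  screen_input(0, 0) -> 0  [called from screen_input, line 5]
  screen_input(1, 0) -> 0  [called from screen_input, line 5]
  screen_input(2, 0) -> 0  [called from screen_input, line 5]
  screen_input(3, 0) -> 0  [called from screen_input, line 5]
  screen_input(4, 0) -> 0  [called from screen_input, line 5]
  screen_input(5, 0) -> 0  [called from collect_span, line 21]
  collect_span([5, 10, 5, 8, 12, 6]) -> 0  [called from main, line 27]
Log origins:
  1 — main, line 26
  2 — collect_span, line 17
  3 — verify_load, line 8
  4 — verify_load, line 13
  5 — collect_span, line 20
  6-10 — screen_input, line 4
  11 — main, line 28
A correct fix: line 5: replace `top + top` with `top + mark`.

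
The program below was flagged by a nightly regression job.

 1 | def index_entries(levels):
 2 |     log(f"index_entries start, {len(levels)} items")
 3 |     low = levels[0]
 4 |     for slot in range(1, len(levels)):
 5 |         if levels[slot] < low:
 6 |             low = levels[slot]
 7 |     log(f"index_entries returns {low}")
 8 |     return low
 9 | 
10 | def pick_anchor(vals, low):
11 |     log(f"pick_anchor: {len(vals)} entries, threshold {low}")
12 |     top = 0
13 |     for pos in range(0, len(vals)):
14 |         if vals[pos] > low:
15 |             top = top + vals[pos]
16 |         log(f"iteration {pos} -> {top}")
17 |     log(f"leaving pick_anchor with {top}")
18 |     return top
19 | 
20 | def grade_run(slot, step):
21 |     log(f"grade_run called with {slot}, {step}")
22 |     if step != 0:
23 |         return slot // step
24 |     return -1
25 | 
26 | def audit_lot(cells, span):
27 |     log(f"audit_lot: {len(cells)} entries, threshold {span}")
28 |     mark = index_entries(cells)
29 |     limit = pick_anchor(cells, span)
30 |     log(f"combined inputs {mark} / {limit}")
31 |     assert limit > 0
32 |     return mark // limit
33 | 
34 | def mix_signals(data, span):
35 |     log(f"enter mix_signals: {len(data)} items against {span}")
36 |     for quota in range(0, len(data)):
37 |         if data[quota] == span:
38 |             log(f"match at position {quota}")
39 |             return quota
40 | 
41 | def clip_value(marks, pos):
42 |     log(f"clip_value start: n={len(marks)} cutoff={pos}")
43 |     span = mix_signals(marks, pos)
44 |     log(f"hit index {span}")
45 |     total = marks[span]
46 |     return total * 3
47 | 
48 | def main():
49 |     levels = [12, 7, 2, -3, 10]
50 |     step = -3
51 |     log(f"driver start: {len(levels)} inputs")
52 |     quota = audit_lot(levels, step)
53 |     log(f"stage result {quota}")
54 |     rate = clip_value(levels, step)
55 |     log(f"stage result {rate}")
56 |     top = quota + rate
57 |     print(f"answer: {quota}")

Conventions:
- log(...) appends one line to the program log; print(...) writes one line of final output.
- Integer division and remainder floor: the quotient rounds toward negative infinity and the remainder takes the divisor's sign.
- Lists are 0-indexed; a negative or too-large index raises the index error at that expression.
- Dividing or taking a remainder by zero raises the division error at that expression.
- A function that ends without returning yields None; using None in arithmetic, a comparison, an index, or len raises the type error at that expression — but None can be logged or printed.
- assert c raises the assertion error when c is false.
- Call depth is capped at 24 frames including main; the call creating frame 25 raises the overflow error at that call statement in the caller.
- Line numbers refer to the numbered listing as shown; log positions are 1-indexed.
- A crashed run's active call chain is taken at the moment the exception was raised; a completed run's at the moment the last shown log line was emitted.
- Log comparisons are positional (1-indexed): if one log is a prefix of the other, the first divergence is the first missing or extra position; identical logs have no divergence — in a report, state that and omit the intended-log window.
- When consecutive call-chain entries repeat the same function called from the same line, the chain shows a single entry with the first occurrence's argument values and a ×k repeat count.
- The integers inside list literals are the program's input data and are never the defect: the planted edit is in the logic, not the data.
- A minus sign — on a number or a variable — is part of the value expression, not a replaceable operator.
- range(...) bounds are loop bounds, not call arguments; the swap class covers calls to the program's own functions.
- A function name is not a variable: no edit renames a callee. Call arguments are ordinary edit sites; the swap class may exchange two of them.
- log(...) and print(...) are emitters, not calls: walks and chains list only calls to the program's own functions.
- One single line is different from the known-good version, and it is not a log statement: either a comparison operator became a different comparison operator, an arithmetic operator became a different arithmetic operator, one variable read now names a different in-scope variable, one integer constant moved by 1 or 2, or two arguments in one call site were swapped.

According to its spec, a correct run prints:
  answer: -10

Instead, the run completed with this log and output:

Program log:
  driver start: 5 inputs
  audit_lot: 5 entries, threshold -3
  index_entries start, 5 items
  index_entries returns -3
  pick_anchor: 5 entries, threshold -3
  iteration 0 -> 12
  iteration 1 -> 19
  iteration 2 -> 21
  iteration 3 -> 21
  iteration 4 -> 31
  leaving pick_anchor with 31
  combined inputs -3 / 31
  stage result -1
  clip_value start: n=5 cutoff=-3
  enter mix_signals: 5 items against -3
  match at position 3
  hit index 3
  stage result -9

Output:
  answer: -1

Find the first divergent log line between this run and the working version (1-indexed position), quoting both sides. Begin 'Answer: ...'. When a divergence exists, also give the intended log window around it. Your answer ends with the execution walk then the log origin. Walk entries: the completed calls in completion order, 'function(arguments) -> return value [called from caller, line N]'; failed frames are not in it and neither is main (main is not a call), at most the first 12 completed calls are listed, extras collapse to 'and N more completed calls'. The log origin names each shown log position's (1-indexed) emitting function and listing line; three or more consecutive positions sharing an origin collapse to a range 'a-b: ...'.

Answer: none — the logs agree in full.
Execution walk:
  index_entries([12, 7, 2, -3, 10]) -> -3  [called from audit_lot, line 28]
  pick_anchor([12, 7, 2, -3, 10], -3) -> 31  [called from audit_lot, line 29]
  audit_lot([12, 7, 2, -3, 10], -3) -> -1  [called from main, line 52]
  mix_signals([12, 7, 2, -3, 10], -3) -> 3  [called from clip_value, line 43]
  clip_value([12, 7, 2, -3, 10], -3) -> -9  [called from main, line 54]
Log line origins:
  1: emitted by main (line 51)
  2: emitted by audit_lot (line 27)
  3: emitted by index_entries (line 2)
  4: emitted by index_entries (line 7)
  5: emitted by pick_anchor (line 11)
  6-10: emitted by pick_anchor (line 16)
  11: emitted by pick_anchor (line 17)
  12: emitted by audit_lot (line 30)
  13: emitted by main (line 53)
  14: emitted by clip_value (line 42)
  15: emitted by mix_signals (line 35)
  16: emitted by mix_signals (line 38)
  17: emitted by clip_value (line 44)
  18: emitted by main (line 55)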